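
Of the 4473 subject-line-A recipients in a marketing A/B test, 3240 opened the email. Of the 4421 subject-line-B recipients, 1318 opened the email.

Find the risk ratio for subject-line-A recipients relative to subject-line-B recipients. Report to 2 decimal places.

RR ≈ 2.43

risk, subject-line-A recipients = 3240/4473 = 0.7243
risk, subject-line-B recipients = 1318/4421 = 0.2981
RR = 0.7243 / 0.2981 = 2.43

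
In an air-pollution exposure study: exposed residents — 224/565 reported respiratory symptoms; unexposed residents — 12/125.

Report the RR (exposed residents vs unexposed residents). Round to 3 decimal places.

RR: 4.130

risk, exposed residents = 224/565 = 0.3965
risk, unexposed residents = 12/125 = 0.0960
RR = 0.3965 / 0.0960 = 4.130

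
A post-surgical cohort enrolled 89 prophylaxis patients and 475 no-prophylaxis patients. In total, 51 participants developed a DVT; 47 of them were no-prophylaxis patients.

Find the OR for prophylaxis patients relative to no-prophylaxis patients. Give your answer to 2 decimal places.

prophylaxis patients with the outcome: 51 − 47 = 4
prophylaxis patients without the outcome: 89 − 4 = 85
no-prophylaxis patients without the outcome: 475 − 47 = 428
odds, prophylaxis patients = 4/85 = 0.04706
odds, no-prophylaxis patients = 47/428 = 0.10981
OR = 0.04706 / 0.10981 = 0.43

OR: 0.43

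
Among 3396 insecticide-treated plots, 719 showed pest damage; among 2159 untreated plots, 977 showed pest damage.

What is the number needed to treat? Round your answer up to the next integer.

5

risk, insecticide-treated plots = 719/3396 = 0.211720
risk, untreated plots = 977/2159 = 0.452524
absolute risk difference = 0.240805
1 / 0.240805 = 4.153 → round up → 5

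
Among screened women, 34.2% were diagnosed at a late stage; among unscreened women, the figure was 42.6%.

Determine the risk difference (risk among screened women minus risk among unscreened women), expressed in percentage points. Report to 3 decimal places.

RD = -8.400

risk difference = 0.3420 − 0.4260 = -0.0840 → -8.400 percentage points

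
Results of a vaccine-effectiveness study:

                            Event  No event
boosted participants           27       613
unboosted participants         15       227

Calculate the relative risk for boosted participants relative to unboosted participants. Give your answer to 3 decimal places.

RR: 0.681

risk, boosted participants = 27/640 = 0.04219
risk, unboosted participants = 15/242 = 0.06198
RR = 0.04219 / 0.06198 = 0.681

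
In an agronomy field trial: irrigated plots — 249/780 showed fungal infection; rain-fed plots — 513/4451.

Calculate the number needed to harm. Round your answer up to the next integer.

risk, irrigated plots = 249/780 = 0.319231
risk, rain-fed plots = 513/4451 = 0.115255
absolute risk difference = 0.203976
1 / 0.203976 = 4.903 → round up → 5

5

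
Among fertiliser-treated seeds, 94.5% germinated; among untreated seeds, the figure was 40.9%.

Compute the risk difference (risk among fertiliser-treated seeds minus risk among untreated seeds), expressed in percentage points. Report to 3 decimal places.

RD = 53.600

risk difference = 0.9450 − 0.4090 = 0.5360 → 53.600 percentage points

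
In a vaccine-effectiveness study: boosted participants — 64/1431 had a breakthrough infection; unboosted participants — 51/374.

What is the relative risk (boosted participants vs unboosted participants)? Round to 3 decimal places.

RR: 0.328

risk, boosted participants = 64/1431 = 0.04472
risk, unboosted participants = 51/374 = 0.13636
RR = 0.04472 / 0.13636 = 0.328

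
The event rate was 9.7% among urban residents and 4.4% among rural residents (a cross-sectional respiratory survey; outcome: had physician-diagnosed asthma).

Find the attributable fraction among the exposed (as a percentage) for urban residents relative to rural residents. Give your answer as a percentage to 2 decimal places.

AR% = (0.09700 − 0.04400) / 0.09700 = 0.5464 → 54.64%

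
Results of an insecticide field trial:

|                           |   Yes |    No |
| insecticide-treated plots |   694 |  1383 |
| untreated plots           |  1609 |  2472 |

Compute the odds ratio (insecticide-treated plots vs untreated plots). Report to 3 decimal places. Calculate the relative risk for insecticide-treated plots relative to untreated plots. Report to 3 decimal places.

OR = 0.771; RR = 0.847

OR = (694 × 2472) / (1383 × 1609) = 1715568/2225247 ≈ 0.771
risk, insecticide-treated plots = 694/2077 = 0.3341
risk, untreated plots = 1609/4081 = 0.3943
RR = 0.3341 / 0.3943 = 0.847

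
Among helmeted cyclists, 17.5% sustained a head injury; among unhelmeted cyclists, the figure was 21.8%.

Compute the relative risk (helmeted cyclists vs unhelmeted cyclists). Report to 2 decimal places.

RR = 0.1750 / 0.2180 = 0.80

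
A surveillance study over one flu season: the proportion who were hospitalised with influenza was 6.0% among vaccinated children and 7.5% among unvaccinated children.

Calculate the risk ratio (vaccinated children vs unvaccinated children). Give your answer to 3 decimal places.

RR = 0.0600 / 0.0750 = 0.800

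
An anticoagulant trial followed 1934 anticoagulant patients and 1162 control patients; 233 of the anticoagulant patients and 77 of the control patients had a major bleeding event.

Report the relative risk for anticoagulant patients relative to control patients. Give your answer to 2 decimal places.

RR = 1.82

risk, anticoagulant patients = 233/1934 = 0.1205
risk, control patients = 77/1162 = 0.0663
RR = 0.1205 / 0.0663 = 1.82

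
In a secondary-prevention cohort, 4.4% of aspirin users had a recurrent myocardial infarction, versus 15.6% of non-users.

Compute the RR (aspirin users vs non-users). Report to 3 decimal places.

RR = 0.04400 / 0.15600 = 0.282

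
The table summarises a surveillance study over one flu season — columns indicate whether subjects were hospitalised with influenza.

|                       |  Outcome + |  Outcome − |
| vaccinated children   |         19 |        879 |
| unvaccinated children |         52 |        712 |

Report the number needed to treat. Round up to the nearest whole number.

22

risk, vaccinated children = 19/898 = 0.021158
risk, unvaccinated children = 52/764 = 0.068063
absolute risk difference = 0.046905
1 / 0.046905 = 21.320 → round up → 22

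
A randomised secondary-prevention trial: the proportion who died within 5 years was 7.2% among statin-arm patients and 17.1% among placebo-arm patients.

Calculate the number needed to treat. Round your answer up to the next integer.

absolute risk difference = 0.099000
1 / 0.099000 = 10.101 → round up → 11

11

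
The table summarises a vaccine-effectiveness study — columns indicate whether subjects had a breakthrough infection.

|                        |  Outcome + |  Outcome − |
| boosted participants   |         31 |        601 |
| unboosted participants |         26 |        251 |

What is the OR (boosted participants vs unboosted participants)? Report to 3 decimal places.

OR = (31 × 251) / (601 × 26) = 7781/15626 ≈ 0.498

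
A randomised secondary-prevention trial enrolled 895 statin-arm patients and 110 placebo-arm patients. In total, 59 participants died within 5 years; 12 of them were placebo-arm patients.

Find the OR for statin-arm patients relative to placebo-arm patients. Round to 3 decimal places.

0.453

statin-arm patients with the outcome: 59 − 12 = 47
statin-arm patients without the outcome: 895 − 47 = 848
placebo-arm patients without the outcome: 110 − 12 = 98
odds, statin-arm patients = 47/848 = 0.0554
odds, placebo-arm patients = 12/98 = 0.1224
OR = 0.0554 / 0.1224 = 0.453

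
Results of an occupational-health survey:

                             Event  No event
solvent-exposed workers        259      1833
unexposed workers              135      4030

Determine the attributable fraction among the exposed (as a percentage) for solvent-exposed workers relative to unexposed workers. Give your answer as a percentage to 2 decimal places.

AR% ≈ 73.82%

risk, solvent-exposed workers = 259/2092 = 0.12380
risk, unexposed workers = 135/4165 = 0.03241
AR% = (0.12380 − 0.03241) / 0.12380 = 0.7382 → 73.82%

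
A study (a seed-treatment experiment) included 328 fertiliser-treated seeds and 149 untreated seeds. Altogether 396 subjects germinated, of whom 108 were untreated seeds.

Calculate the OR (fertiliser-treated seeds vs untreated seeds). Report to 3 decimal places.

OR: 2.733

fertiliser-treated seeds with the outcome: 396 − 108 = 288
fertiliser-treated seeds without the outcome: 328 − 288 = 40
untreated seeds without the outcome: 149 − 108 = 41
odds, fertiliser-treated seeds = 288/40 = 7.2000
odds, untreated seeds = 108/41 = 2.6341
OR = 7.2000 / 2.6341 = 2.733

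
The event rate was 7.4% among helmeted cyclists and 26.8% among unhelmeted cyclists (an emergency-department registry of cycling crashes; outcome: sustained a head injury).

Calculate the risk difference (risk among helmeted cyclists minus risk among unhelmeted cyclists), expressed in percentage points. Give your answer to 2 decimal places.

risk difference = 0.0740 − 0.2680 = -0.1940 → -19.40 percentage points

-19.40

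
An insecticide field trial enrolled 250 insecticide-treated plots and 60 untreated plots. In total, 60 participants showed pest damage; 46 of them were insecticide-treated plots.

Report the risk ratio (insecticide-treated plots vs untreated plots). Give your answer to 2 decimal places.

insecticide-treated plots without the outcome: 250 − 46 = 204
untreated plots with the outcome: 60 − 46 = 14
untreated plots without the outcome: 60 − 14 = 46
risk, insecticide-treated plots = 46/250 = 0.1840
risk, untreated plots = 14/60 = 0.2333
RR = 0.1840 / 0.2333 = 0.79

RR: 0.79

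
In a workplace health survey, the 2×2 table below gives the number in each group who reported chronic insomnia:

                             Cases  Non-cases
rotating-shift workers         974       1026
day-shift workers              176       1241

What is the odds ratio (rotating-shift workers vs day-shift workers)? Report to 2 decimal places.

OR = (974 × 1241) / (1026 × 176) = 1208734/180576 ≈ 6.69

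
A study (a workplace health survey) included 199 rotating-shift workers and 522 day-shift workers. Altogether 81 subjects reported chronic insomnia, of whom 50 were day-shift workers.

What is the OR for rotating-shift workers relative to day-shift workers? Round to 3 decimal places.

rotating-shift workers with the outcome: 81 − 50 = 31
rotating-shift workers without the outcome: 199 − 31 = 168
day-shift workers without the outcome: 522 − 50 = 472
OR = (31 × 472) / (168 × 50) = 14632/8400 ≈ 1.742

1.742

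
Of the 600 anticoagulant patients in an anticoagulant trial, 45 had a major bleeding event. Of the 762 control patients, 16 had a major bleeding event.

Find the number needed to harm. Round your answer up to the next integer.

risk, anticoagulant patients = 45/600 = 0.075000
risk, control patients = 16/762 = 0.020997
absolute risk difference = 0.054003
1 / 0.054003 = 18.517 → round up → 19

19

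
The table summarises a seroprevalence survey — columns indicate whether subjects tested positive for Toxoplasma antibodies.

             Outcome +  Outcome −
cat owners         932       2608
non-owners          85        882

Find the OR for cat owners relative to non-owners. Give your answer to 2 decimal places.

OR = (932 × 882) / (2608 × 85) = 822024/221680 ≈ 3.71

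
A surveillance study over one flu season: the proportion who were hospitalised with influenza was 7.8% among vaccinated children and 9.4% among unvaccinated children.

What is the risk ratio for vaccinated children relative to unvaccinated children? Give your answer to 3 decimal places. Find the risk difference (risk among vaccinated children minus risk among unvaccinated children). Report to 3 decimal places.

RR = 0.0780 / 0.0940 = 0.830
risk difference = 0.0780 − 0.0940 = -0.016

RR = 0.830; RD = -0.016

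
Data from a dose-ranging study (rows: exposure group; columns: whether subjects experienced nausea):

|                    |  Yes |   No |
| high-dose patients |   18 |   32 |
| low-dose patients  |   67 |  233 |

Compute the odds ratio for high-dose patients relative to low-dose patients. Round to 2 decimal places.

OR = (18 × 233) / (32 × 67) = 4194/2144 ≈ 1.96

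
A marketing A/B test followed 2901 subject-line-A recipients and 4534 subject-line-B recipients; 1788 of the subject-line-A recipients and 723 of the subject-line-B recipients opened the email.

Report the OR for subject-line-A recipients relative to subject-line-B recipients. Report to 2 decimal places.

OR = (1788 × 3811) / (1113 × 723) = 6814068/804699 ≈ 8.47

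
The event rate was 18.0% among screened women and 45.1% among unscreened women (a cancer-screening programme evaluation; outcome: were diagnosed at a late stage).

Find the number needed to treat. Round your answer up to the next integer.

absolute risk difference = 0.271000
1 / 0.271000 = 3.690 → round up → 4

4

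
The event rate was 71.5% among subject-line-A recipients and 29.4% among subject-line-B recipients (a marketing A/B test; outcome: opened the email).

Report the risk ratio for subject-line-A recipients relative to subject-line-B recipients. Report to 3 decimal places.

RR = 0.7150 / 0.2940 = 2.432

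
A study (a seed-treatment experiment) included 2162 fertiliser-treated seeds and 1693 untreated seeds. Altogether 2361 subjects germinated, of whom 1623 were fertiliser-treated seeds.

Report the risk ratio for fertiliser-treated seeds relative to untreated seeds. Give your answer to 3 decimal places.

fertiliser-treated seeds without the outcome: 2162 − 1623 = 539
untreated seeds with the outcome: 2361 − 1623 = 738
untreated seeds without the outcome: 1693 − 738 = 955
risk, fertiliser-treated seeds = 1623/2162 = 0.7507
risk, untreated seeds = 738/1693 = 0.4359
RR = 0.7507 / 0.4359 = 1.722

1.722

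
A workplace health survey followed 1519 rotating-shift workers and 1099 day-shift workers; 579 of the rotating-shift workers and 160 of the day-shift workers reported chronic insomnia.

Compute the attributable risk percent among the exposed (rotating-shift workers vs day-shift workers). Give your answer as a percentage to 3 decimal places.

risk, rotating-shift workers = 579/1519 = 0.3812
risk, day-shift workers = 160/1099 = 0.1456
AR% = (0.3812 − 0.1456) / 0.3812 = 0.6181 → 61.805%

AR%: 61.805%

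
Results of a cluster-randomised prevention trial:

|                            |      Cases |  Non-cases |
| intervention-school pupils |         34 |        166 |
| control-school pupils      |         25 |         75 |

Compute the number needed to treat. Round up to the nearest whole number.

risk, intervention-school pupils = 34/200 = 0.170000
risk, control-school pupils = 25/100 = 0.250000
absolute risk difference = 0.080000
1 / 0.080000 = 12.500 → round up → 13

13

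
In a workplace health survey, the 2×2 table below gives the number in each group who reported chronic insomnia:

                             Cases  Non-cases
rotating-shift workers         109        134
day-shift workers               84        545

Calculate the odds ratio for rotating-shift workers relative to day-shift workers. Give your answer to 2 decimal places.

OR = (109 × 545) / (134 × 84) = 59405/11256 ≈ 5.28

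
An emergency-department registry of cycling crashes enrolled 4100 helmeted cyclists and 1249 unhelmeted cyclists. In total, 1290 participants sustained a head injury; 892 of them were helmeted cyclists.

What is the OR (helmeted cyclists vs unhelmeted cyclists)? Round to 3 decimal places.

helmeted cyclists without the outcome: 4100 − 892 = 3208
unhelmeted cyclists with the outcome: 1290 − 892 = 398
unhelmeted cyclists without the outcome: 1249 − 398 = 851
odds, helmeted cyclists = 892/3208 = 0.2781
odds, unhelmeted cyclists = 398/851 = 0.4677
OR = 0.2781 / 0.4677 = 0.595

0.595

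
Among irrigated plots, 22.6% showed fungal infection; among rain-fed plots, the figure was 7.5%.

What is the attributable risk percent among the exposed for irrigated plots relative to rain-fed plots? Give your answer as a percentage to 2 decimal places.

AR% = (0.2260 − 0.0750) / 0.2260 = 0.6681 → 66.81%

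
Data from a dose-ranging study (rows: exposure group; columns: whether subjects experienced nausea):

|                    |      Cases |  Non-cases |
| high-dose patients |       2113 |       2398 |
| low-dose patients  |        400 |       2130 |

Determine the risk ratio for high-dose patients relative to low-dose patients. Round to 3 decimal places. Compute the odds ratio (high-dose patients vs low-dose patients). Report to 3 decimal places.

RR = 2.963; OR = 4.692

risk, high-dose patients = 2113/4511 = 0.4684
risk, low-dose patients = 400/2530 = 0.1581
RR = 0.4684 / 0.1581 = 2.963
odds, high-dose patients = 2113/2398 = 0.8812
odds, low-dose patients = 400/2130 = 0.1878
OR = 0.8812 / 0.1878 = 4.692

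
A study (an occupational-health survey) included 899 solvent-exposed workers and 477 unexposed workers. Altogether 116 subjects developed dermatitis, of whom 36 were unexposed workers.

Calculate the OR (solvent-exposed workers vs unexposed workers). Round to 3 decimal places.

1.197

solvent-exposed workers with the outcome: 116 − 36 = 80
solvent-exposed workers without the outcome: 899 − 80 = 819
unexposed workers without the outcome: 477 − 36 = 441
odds, solvent-exposed workers = 80/819 = 0.0977
odds, unexposed workers = 36/441 = 0.0816
OR = 0.0977 / 0.0816 = 1.197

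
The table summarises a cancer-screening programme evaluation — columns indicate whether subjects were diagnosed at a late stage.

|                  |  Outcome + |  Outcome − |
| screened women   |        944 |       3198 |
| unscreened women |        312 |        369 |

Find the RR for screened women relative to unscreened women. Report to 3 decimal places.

risk, screened women = 944/4142 = 0.2279
risk, unscreened women = 312/681 = 0.4581
RR = 0.2279 / 0.4581 = 0.497

0.497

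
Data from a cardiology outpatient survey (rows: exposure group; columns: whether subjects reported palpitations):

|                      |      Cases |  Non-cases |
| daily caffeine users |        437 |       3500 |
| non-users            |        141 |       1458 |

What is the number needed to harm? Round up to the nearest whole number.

risk, daily caffeine users = 437/3937 = 0.110998
risk, non-users = 141/1599 = 0.088180
absolute risk difference = 0.022818
1 / 0.022818 = 43.825 → round up → 44

44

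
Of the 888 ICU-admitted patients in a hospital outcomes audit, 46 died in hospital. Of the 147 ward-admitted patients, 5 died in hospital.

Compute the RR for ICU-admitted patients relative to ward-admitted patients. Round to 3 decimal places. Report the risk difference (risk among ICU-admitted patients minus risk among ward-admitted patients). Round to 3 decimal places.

risk, ICU-admitted patients = 46/888 = 0.05180
risk, ward-admitted patients = 5/147 = 0.03401
RR = 0.05180 / 0.03401 = 1.523
risk difference = 0.05180 − 0.03401 = 0.018

RR = 1.523; RD = 0.018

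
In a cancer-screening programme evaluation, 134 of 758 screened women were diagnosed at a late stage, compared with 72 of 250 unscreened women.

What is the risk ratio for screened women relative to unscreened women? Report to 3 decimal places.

risk, screened women = 134/758 = 0.1768
risk, unscreened women = 72/250 = 0.2880
RR = 0.1768 / 0.2880 = 0.614

RR: 0.614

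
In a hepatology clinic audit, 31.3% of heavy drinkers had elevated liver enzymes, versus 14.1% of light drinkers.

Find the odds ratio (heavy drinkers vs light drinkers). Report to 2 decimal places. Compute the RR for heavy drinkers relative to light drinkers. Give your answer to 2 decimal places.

OR = 2.78; RR = 2.22

odds, heavy drinkers = 0.3130/0.6870 = 0.4556
odds, light drinkers = 0.1410/0.8590 = 0.1641
OR = 0.4556 / 0.1641 = 2.78
RR = 0.3130 / 0.1410 = 2.22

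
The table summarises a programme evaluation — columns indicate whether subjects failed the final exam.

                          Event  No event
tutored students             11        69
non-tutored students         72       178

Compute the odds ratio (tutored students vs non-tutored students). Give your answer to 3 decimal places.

OR = 0.394

odds, tutored students = 11/69 = 0.1594
odds, non-tutored students = 72/178 = 0.4045
OR = 0.1594 / 0.4045 = 0.394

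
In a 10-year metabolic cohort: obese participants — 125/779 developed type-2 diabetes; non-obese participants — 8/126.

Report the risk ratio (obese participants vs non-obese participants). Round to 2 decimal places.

RR ≈ 2.53

risk, obese participants = 125/779 = 0.1605
risk, non-obese participants = 8/126 = 0.0635
RR = 0.1605 / 0.0635 = 2.53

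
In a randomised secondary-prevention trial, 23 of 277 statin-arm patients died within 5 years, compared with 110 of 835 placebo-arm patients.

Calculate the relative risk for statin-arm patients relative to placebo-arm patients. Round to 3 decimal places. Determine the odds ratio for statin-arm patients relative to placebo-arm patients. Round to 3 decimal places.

RR = 0.630; OR = 0.597

risk, statin-arm patients = 23/277 = 0.0830
risk, placebo-arm patients = 110/835 = 0.1317
RR = 0.0830 / 0.1317 = 0.630
OR = (23 × 725) / (254 × 110) = 16675/27940 ≈ 0.597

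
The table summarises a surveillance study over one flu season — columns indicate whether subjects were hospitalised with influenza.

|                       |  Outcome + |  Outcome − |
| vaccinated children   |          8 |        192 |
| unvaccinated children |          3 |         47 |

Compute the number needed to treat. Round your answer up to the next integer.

risk, vaccinated children = 8/200 = 0.040000
risk, unvaccinated children = 3/50 = 0.060000
absolute risk difference = 0.020000
1 / 0.020000 = 50.000 → round up → 50

NNT ≈ 50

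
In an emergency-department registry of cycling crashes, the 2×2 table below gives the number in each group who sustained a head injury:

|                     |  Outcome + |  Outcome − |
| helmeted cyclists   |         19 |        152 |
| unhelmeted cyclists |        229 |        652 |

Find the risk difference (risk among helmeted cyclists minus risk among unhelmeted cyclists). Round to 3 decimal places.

risk, helmeted cyclists = 19/171 = 0.1111
risk, unhelmeted cyclists = 229/881 = 0.2599
risk difference = 0.1111 − 0.2599 = -0.149

RD ≈ -0.149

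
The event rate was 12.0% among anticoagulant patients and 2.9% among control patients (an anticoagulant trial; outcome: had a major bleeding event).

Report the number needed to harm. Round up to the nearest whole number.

absolute risk difference = 0.091000
1 / 0.091000 = 10.989 → round up → 11

11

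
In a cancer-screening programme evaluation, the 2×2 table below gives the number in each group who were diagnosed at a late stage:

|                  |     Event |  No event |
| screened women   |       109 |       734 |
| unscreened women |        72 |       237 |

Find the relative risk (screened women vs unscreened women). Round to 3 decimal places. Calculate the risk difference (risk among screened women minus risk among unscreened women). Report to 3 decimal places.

risk, screened women = 109/843 = 0.1293
risk, unscreened women = 72/309 = 0.2330
RR = 0.1293 / 0.2330 = 0.555
risk difference = 0.1293 − 0.2330 = -0.104

RR = 0.555; RD = -0.104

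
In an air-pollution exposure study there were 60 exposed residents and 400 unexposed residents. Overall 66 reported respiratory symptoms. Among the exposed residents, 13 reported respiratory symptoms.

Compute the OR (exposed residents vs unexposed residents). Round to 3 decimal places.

1.811

exposed residents without the outcome: 60 − 13 = 47
unexposed residents with the outcome: 66 − 13 = 53
unexposed residents without the outcome: 400 − 53 = 347
OR = (13 × 347) / (47 × 53) = 4511/2491 ≈ 1.811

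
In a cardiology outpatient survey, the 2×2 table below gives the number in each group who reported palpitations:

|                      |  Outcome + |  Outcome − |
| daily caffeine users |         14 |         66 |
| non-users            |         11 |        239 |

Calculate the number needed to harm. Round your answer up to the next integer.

risk, daily caffeine users = 14/80 = 0.175000
risk, non-users = 11/250 = 0.044000
absolute risk difference = 0.131000
1 / 0.131000 = 7.634 → round up → 8

NNH ≈ 8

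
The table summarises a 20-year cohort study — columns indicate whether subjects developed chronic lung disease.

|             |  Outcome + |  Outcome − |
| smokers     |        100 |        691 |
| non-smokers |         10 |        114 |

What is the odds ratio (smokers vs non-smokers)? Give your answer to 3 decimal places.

OR = (100 × 114) / (691 × 10) = 11400/6910 ≈ 1.650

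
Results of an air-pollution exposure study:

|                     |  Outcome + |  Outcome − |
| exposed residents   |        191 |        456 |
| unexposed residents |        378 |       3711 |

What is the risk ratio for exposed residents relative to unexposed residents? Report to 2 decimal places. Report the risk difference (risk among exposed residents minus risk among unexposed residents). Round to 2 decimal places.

risk, exposed residents = 191/647 = 0.2952
risk, unexposed residents = 378/4089 = 0.0924
RR = 0.2952 / 0.0924 = 3.19
risk difference = 0.2952 − 0.0924 = 0.20

RR = 3.19; RD = 0.20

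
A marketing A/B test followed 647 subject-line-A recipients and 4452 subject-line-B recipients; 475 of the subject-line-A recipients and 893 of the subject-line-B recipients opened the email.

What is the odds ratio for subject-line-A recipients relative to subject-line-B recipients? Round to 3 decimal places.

OR = (475 × 3559) / (172 × 893) = 1690525/153596 ≈ 11.006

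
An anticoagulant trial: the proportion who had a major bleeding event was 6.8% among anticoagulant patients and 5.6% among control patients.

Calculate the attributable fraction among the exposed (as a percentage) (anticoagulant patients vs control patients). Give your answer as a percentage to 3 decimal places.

AR% = (0.0680 − 0.0560) / 0.0680 = 0.1765 → 17.647%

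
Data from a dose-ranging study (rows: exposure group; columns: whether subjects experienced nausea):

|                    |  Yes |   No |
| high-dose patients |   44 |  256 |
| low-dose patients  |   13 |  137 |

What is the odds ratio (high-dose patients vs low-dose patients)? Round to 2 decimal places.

OR = (44 × 137) / (256 × 13) = 6028/3328 ≈ 1.81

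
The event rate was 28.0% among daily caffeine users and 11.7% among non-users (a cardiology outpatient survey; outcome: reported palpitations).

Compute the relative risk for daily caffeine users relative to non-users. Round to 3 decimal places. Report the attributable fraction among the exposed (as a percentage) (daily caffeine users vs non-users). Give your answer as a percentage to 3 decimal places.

RR = 0.2800 / 0.1170 = 2.393
AR% = (0.2800 − 0.1170) / 0.2800 = 0.5821 → 58.214%

RR = 2.393; AR% = 58.214%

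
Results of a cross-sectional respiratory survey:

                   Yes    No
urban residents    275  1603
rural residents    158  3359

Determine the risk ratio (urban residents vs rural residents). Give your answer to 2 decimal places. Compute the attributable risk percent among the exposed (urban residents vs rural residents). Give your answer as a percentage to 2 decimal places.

risk, urban residents = 275/1878 = 0.14643
risk, rural residents = 158/3517 = 0.04492
RR = 0.14643 / 0.04492 = 3.26
AR% = (0.14643 − 0.04492) / 0.14643 = 0.6932 → 69.32%

RR = 3.26; AR% = 69.32%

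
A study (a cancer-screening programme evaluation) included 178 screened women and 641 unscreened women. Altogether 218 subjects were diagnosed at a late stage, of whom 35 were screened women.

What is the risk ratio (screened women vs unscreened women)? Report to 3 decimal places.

RR = 0.689

screened women without the outcome: 178 − 35 = 143
unscreened women with the outcome: 218 − 35 = 183
unscreened women without the outcome: 641 − 183 = 458
risk, screened women = 35/178 = 0.1966
risk, unscreened women = 183/641 = 0.2855
RR = 0.1966 / 0.2855 = 0.689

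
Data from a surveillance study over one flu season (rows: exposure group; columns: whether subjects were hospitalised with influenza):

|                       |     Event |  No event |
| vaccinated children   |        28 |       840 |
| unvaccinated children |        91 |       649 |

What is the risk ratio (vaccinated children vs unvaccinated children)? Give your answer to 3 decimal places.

risk, vaccinated children = 28/868 = 0.03226
risk, unvaccinated children = 91/740 = 0.12297
RR = 0.03226 / 0.12297 = 0.262

0.262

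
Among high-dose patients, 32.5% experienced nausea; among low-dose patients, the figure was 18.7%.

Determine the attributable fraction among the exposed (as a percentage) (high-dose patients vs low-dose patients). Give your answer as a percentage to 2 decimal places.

AR% = (0.3250 − 0.1870) / 0.3250 = 0.4246 → 42.46%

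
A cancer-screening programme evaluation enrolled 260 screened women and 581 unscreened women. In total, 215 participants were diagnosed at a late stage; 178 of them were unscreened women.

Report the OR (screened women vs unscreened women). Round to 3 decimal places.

OR ≈ 0.376

screened women with the outcome: 215 − 178 = 37
screened women without the outcome: 260 − 37 = 223
unscreened women without the outcome: 581 − 178 = 403
odds, screened women = 37/223 = 0.1659
odds, unscreened women = 178/403 = 0.4417
OR = 0.1659 / 0.4417 = 0.376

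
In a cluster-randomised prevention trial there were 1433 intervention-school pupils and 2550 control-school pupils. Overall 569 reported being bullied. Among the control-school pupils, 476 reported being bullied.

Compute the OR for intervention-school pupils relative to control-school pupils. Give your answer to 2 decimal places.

intervention-school pupils with the outcome: 569 − 476 = 93
intervention-school pupils without the outcome: 1433 − 93 = 1340
control-school pupils without the outcome: 2550 − 476 = 2074
odds, intervention-school pupils = 93/1340 = 0.0694
odds, control-school pupils = 476/2074 = 0.2295
OR = 0.0694 / 0.2295 = 0.30

0.30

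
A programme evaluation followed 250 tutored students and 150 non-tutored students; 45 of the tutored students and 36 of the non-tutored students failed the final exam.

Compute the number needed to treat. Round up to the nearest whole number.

NNT: 17

risk, tutored students = 45/250 = 0.180000
risk, non-tutored students = 36/150 = 0.240000
absolute risk difference = 0.060000
1 / 0.060000 = 16.667 → round up → 17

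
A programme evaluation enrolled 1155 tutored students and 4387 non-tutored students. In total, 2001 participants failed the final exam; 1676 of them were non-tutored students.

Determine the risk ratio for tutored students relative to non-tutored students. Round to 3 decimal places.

tutored students with the outcome: 2001 − 1676 = 325
tutored students without the outcome: 1155 − 325 = 830
non-tutored students without the outcome: 4387 − 1676 = 2711
risk, tutored students = 325/1155 = 0.2814
risk, non-tutored students = 1676/4387 = 0.3820
RR = 0.2814 / 0.3820 = 0.737

RR ≈ 0.737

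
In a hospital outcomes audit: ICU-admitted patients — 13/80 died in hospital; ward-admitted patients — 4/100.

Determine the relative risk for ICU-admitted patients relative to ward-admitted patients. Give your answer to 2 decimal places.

4.06

risk, ICU-admitted patients = 13/80 = 0.16250
risk, ward-admitted patients = 4/100 = 0.04000
RR = 0.16250 / 0.04000 = 4.06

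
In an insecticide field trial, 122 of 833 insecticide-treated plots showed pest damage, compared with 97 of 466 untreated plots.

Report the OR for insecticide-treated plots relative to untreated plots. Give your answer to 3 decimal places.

odds, insecticide-treated plots = 122/711 = 0.1716
odds, untreated plots = 97/369 = 0.2629
OR = 0.1716 / 0.2629 = 0.653

OR ≈ 0.653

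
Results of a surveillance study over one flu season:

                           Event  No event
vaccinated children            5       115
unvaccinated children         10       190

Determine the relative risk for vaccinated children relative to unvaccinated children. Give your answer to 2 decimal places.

RR: 0.83

risk, vaccinated children = 5/120 = 0.04167
risk, unvaccinated children = 10/200 = 0.05000
RR = 0.04167 / 0.05000 = 0.83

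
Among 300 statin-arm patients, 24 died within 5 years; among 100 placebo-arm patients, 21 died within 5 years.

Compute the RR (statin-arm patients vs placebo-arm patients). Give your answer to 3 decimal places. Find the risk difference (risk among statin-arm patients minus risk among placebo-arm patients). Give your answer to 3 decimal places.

risk, statin-arm patients = 24/300 = 0.0800
risk, placebo-arm patients = 21/100 = 0.2100
RR = 0.0800 / 0.2100 = 0.381
risk difference = 0.0800 − 0.2100 = -0.130

RR = 0.381; RD = -0.130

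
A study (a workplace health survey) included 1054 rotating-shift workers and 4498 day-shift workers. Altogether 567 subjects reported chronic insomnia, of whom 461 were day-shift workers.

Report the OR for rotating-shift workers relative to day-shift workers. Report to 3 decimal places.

rotating-shift workers with the outcome: 567 − 461 = 106
rotating-shift workers without the outcome: 1054 − 106 = 948
day-shift workers without the outcome: 4498 − 461 = 4037
OR = (106 × 4037) / (948 × 461) = 427922/437028 ≈ 0.979

0.979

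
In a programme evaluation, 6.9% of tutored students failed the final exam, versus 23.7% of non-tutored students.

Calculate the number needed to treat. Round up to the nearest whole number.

6

absolute risk difference = 0.168000
1 / 0.168000 = 5.952 → round up → 6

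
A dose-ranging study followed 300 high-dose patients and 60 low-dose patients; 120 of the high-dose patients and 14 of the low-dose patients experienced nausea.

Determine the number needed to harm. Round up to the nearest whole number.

risk, high-dose patients = 120/300 = 0.400000
risk, low-dose patients = 14/60 = 0.233333
absolute risk difference = 0.166667
1 / 0.166667 = 6.000 → round up → 6

6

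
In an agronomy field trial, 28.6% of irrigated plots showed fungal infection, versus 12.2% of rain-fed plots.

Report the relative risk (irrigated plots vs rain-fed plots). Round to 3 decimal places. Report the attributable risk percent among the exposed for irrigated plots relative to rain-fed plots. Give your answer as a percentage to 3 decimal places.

RR = 0.2860 / 0.1220 = 2.344
AR% = (0.2860 − 0.1220) / 0.2860 = 0.5734 → 57.343%

RR = 2.344; AR% = 57.343%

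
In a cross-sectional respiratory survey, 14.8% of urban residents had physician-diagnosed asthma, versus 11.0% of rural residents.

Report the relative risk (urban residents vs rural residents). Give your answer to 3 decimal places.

RR = 0.1480 / 0.1100 = 1.345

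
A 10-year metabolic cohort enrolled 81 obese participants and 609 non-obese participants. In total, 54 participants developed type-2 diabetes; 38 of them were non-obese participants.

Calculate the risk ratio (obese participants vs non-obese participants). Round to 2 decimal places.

obese participants with the outcome: 54 − 38 = 16
obese participants without the outcome: 81 − 16 = 65
non-obese participants without the outcome: 609 − 38 = 571
risk, obese participants = 16/81 = 0.1975
risk, non-obese participants = 38/609 = 0.0624
RR = 0.1975 / 0.0624 = 3.17

RR: 3.17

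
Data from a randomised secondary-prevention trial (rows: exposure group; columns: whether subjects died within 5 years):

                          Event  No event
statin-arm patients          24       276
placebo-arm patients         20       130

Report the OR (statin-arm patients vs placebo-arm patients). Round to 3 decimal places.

OR = (24 × 130) / (276 × 20) = 3120/5520 ≈ 0.565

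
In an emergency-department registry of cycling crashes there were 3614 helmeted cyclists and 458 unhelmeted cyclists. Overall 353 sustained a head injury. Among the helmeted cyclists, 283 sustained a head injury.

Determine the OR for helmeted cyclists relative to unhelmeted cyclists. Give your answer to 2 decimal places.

0.47

helmeted cyclists without the outcome: 3614 − 283 = 3331
unhelmeted cyclists with the outcome: 353 − 283 = 70
unhelmeted cyclists without the outcome: 458 − 70 = 388
OR = (283 × 388) / (3331 × 70) = 109804/233170 ≈ 0.47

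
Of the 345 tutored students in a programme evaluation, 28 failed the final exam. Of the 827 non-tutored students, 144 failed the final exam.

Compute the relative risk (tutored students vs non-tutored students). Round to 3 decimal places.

risk, tutored students = 28/345 = 0.0812
risk, non-tutored students = 144/827 = 0.1741
RR = 0.0812 / 0.1741 = 0.466

RR: 0.466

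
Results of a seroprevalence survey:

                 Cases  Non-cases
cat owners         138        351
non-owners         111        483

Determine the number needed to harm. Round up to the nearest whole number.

risk, cat owners = 138/489 = 0.282209
risk, non-owners = 111/594 = 0.186869
absolute risk difference = 0.095340
1 / 0.095340 = 10.489 → round up → 11

NNH: 11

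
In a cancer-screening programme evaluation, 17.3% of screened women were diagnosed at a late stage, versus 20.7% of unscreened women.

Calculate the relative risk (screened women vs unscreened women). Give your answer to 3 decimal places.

RR = 0.1730 / 0.2070 = 0.836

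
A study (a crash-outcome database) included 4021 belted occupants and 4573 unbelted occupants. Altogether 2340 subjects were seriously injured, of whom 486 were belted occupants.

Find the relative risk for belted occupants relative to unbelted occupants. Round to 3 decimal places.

belted occupants without the outcome: 4021 − 486 = 3535
unbelted occupants with the outcome: 2340 − 486 = 1854
unbelted occupants without the outcome: 4573 − 1854 = 2719
risk, belted occupants = 486/4021 = 0.1209
risk, unbelted occupants = 1854/4573 = 0.4054
RR = 0.1209 / 0.4054 = 0.298

RR ≈ 0.298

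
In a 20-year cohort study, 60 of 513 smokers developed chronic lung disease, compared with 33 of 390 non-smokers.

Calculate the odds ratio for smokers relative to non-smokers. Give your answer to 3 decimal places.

OR = (60 × 357) / (453 × 33) = 21420/14949 ≈ 1.433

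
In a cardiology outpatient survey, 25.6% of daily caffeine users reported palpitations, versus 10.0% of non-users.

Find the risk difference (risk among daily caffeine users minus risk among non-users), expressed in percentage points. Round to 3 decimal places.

risk difference = 0.2560 − 0.1000 = 0.1560 → 15.600 percentage points

RD: 15.600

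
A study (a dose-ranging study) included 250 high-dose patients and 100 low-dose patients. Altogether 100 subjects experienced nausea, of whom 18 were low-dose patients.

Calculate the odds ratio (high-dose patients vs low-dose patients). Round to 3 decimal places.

high-dose patients with the outcome: 100 − 18 = 82
high-dose patients without the outcome: 250 − 82 = 168
low-dose patients without the outcome: 100 − 18 = 82
odds, high-dose patients = 82/168 = 0.4881
odds, low-dose patients = 18/82 = 0.2195
OR = 0.4881 / 0.2195 = 2.224

2.224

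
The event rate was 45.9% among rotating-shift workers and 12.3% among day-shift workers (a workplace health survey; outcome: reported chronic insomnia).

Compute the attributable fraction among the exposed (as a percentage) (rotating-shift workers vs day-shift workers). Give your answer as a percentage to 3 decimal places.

AR% = (0.4590 − 0.1230) / 0.4590 = 0.7320 → 73.203%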